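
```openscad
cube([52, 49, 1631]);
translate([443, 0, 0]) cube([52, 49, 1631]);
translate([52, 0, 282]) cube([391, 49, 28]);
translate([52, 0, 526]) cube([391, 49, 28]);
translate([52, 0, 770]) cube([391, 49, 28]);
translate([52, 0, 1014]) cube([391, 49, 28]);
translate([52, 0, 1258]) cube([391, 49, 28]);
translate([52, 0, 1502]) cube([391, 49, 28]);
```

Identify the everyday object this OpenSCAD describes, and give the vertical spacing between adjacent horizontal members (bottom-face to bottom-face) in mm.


A ladder. The rung spacing is 244 mm.

Two tall 52×49 posts with 6 short bars between them — a ladder. Adjacent rungs sit at z = 282 and z = 526, so the spacing is 526 − 282 = 244 mm.


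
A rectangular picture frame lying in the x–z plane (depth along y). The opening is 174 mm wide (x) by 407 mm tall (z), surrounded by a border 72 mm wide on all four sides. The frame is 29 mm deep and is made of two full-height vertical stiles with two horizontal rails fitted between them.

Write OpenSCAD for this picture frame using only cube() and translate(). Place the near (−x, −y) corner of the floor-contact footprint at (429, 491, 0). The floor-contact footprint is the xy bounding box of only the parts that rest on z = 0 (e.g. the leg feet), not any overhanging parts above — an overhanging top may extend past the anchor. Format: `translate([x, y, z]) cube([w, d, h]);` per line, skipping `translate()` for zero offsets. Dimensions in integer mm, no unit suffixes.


translate([429, 491, 0]) cube([72, 29, 551]);
translate([675, 491, 0]) cube([72, 29, 551]);
translate([501, 491, 0]) cube([174, 29, 72]);
translate([501, 491, 479]) cube([174, 29, 72]);


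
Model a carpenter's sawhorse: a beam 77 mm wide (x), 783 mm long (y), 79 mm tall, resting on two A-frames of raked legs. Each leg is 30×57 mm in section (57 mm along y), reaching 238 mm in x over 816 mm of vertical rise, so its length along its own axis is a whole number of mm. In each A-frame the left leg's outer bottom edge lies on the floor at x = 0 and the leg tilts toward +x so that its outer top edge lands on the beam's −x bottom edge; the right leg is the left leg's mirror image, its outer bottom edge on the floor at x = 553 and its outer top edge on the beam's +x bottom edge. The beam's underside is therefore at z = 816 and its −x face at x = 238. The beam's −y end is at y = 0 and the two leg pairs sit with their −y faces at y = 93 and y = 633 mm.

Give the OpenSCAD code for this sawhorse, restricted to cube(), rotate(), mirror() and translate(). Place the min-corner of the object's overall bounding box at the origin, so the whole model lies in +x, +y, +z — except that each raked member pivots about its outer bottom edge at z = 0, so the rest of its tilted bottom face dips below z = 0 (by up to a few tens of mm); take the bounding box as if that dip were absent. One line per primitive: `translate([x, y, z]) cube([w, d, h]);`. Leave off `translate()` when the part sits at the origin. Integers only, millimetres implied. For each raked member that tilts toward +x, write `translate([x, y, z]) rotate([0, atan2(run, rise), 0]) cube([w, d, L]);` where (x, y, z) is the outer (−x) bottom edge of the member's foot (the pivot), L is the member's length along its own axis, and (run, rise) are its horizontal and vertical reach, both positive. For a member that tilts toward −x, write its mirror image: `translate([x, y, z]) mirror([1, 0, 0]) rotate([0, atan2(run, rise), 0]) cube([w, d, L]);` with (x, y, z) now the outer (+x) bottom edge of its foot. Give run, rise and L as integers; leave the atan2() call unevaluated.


// leg length = √(238² + 816²) = 850
// right-leg outer foot x = 2·238 + 77 = 553
// beam min-corner = (238, 0, 816)
translate([238, 0, 816]) cube([77, 783, 79]);
translate([0, 93, 0]) rotate([0, atan2(238, 816), 0]) cube([30, 57, 850]);
translate([553, 93, 0]) mirror([1, 0, 0]) rotate([0, atan2(238, 816), 0]) cube([30, 57, 850]);
translate([0, 633, 0]) rotate([0, atan2(238, 816), 0]) cube([30, 57, 850]);
translate([553, 633, 0]) mirror([1, 0, 0]) rotate([0, atan2(238, 816), 0]) cube([30, 57, 850]);


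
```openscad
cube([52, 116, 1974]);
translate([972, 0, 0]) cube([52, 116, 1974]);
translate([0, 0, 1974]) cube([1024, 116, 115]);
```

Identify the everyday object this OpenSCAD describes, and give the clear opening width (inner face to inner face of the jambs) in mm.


A door frame. The clear opening width is 920 mm.

Two 1974 mm tall posts with a header on top — a door frame. The left jamb is 52 mm wide at x = 0; the right jamb starts at x = 972. The clear opening is 972 − 52 = 920 mm.


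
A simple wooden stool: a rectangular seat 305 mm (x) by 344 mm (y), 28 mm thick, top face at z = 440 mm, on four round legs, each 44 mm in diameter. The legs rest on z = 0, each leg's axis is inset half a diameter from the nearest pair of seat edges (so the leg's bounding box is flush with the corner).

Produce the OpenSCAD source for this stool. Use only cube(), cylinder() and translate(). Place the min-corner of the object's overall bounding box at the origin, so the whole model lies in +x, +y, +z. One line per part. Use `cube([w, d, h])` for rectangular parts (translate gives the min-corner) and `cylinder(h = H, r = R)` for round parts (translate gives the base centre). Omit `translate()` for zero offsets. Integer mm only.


// leg_h = 440 - 28 = 412
translate([0, 0, 412]) cube([305, 344, 28]);
translate([22, 22, 0]) cylinder(h = 412, r = 22);
translate([283, 22, 0]) cylinder(h = 412, r = 22);
translate([22, 322, 0]) cylinder(h = 412, r = 22);
translate([283, 322, 0]) cylinder(h = 412, r = 22);


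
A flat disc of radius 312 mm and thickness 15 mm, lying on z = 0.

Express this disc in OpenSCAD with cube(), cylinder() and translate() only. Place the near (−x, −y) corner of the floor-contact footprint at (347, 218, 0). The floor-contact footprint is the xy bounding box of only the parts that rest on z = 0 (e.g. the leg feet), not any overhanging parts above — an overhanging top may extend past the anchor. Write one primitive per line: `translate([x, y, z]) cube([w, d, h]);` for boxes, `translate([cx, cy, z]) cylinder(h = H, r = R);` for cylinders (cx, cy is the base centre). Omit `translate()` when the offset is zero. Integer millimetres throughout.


translate([659, 530, 0]) cylinder(h = 15, r = 312);


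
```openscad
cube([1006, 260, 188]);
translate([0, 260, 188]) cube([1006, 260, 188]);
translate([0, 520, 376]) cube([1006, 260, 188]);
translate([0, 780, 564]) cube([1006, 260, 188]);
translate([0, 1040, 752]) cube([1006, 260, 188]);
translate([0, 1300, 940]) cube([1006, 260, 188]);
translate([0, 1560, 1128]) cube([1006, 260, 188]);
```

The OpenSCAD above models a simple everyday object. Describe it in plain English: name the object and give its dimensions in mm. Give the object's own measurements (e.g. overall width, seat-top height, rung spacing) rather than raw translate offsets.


A straight staircase of 7 solid steps. Each step is 1006 mm wide (x), 260 mm deep (y, the going) and 188 mm tall (the rise). The first step rests on the floor; each subsequent step sits one going further in +y and one rise higher in +z, directly behind and above the previous step with no overlap.


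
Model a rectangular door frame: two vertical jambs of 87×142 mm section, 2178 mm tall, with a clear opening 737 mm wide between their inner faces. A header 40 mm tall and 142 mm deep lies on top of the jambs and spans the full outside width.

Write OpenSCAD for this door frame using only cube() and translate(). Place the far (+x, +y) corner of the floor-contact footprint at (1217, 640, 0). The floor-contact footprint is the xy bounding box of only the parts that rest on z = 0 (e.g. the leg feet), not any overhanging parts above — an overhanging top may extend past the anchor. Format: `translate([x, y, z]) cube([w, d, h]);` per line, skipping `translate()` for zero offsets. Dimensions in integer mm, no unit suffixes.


translate([306, 498, 0]) cube([87, 142, 2178]);
translate([1130, 498, 0]) cube([87, 142, 2178]);
translate([306, 498, 2178]) cube([911, 142, 40]);


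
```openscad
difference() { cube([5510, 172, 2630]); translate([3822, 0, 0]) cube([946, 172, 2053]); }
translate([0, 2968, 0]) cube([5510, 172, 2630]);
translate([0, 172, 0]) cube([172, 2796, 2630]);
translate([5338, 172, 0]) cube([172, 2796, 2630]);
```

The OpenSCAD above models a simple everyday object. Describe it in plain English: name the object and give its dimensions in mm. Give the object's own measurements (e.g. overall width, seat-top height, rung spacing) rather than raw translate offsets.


A single room: four walls, each 2630 mm tall and 172 mm thick, enclosing an outside footprint 5510×3140 mm (x × y), no floor or roof. The front and back walls (−y and +y sides) run the full x-width; the side walls fit between their inner faces. A door opening 946 mm wide and 2053 mm tall is cut through the front wall from the floor up, its −x edge 3822 mm from the wall's −x end.


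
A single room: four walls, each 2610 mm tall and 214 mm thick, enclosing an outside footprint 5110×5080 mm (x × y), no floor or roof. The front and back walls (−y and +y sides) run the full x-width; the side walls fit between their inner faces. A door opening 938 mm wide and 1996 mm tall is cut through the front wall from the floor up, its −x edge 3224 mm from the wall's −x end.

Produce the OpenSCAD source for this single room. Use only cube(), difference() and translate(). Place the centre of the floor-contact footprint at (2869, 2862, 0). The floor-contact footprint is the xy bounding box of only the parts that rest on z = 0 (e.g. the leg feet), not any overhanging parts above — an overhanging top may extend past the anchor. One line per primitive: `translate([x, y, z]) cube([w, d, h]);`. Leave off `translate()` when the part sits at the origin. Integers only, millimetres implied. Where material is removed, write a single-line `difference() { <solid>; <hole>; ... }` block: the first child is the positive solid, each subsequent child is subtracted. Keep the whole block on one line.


difference() { translate([314, 322, 0]) cube([5110, 214, 2610]); translate([3538, 322, 0]) cube([938, 214, 1996]); }
translate([314, 5188, 0]) cube([5110, 214, 2610]);
translate([314, 536, 0]) cube([214, 4652, 2610]);
translate([5210, 536, 0]) cube([214, 4652, 2610]);


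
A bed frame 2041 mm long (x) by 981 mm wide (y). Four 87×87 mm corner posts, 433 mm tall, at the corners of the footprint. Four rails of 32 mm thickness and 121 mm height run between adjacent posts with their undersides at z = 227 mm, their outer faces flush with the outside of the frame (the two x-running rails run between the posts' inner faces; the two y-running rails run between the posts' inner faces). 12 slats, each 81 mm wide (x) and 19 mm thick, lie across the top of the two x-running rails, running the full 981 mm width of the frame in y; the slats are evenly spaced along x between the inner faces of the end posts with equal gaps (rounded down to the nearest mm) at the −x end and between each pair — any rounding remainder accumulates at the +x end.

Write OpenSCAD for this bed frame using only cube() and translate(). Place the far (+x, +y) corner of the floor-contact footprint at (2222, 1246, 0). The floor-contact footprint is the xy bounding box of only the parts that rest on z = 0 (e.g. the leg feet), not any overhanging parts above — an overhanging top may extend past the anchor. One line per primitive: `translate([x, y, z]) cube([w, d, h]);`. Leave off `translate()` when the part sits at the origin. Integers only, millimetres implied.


translate([181, 265, 0]) cube([87, 87, 433]);
translate([181, 1159, 0]) cube([87, 87, 433]);
translate([2135, 265, 0]) cube([87, 87, 433]);
translate([2135, 1159, 0]) cube([87, 87, 433]);
translate([268, 265, 227]) cube([1867, 32, 121]);
translate([268, 1214, 227]) cube([1867, 32, 121]);
translate([181, 352, 227]) cube([32, 807, 121]);
translate([2190, 352, 227]) cube([32, 807, 121]);
translate([336, 265, 348]) cube([81, 981, 19]);
translate([485, 265, 348]) cube([81, 981, 19]);
translate([634, 265, 348]) cube([81, 981, 19]);
translate([783, 265, 348]) cube([81, 981, 19]);
translate([932, 265, 348]) cube([81, 981, 19]);
translate([1081, 265, 348]) cube([81, 981, 19]);
translate([1230, 265, 348]) cube([81, 981, 19]);
translate([1379, 265, 348]) cube([81, 981, 19]);
translate([1528, 265, 348]) cube([81, 981, 19]);
translate([1677, 265, 348]) cube([81, 981, 19]);
translate([1826, 265, 348]) cube([81, 981, 19]);
translate([1975, 265, 348]) cube([81, 981, 19]);


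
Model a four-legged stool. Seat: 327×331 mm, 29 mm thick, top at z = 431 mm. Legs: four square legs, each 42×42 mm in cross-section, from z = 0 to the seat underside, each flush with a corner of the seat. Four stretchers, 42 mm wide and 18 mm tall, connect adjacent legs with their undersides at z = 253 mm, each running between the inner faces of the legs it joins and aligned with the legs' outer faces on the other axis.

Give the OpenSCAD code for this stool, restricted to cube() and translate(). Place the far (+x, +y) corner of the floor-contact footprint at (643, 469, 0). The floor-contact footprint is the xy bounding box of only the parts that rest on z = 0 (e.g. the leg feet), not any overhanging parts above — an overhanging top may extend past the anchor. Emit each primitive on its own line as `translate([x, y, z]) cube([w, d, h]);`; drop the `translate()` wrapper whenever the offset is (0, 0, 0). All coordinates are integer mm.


// leg_h = 431 - 29 = 402
// stretcher span = 327 - 2*42 = 243
translate([316, 138, 402]) cube([327, 331, 29]);
translate([316, 138, 0]) cube([42, 42, 402]);
translate([601, 138, 0]) cube([42, 42, 402]);
translate([316, 427, 0]) cube([42, 42, 402]);
translate([601, 427, 0]) cube([42, 42, 402]);
translate([358, 138, 253]) cube([243, 42, 18]);
translate([358, 427, 253]) cube([243, 42, 18]);
translate([316, 180, 253]) cube([42, 247, 18]);
translate([601, 180, 253]) cube([42, 247, 18]);


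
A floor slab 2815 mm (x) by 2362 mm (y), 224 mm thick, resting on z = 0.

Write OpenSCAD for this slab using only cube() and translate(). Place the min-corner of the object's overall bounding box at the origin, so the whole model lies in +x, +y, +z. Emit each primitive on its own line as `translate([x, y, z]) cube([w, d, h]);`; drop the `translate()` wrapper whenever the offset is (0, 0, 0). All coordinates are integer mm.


cube([2815, 2362, 224]);


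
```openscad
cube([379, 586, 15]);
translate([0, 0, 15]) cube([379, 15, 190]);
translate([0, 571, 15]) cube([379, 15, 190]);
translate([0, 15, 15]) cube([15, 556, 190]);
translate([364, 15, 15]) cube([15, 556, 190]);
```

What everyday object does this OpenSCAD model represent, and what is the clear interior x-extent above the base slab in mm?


An open box. The internal width is 349 mm.

A 379×586 base slab with four walls standing on it — an open box. The base is 379 mm wide and the walls are 15 mm thick, so the internal width is 379 − 2 × 15 = 349 mm.


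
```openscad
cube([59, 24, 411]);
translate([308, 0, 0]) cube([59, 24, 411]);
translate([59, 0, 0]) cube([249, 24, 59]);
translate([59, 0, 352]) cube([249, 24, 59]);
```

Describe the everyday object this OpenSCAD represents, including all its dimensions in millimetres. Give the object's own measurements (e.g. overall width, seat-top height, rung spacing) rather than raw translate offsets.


A rectangular picture frame lying in the x–z plane (depth along y). The opening is 249 mm wide (x) by 293 mm tall (z), surrounded by a border 59 mm wide on all four sides. The frame is 24 mm deep and is made of two full-height vertical stiles with two horizontal rails fitted between them.


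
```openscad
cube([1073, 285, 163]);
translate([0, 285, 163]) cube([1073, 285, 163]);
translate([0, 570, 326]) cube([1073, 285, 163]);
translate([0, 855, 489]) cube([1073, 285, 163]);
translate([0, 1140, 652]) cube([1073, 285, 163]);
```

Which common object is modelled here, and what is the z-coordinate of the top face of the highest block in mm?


A staircase. The total rise is 815 mm.

5 identical blocks, each offset up and back from the previous — a staircase. Each step is 163 mm tall and there are 5 of them, so the total rise is 5 × 163 = 815 mm.


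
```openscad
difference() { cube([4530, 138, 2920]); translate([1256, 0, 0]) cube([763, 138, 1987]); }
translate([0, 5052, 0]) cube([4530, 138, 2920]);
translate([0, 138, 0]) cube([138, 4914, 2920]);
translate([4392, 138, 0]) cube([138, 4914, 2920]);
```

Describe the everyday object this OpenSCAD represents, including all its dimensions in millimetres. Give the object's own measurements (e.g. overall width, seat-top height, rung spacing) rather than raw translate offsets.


A single room: four walls, each 2920 mm tall and 138 mm thick, enclosing an outside footprint 4530×5190 mm (x × y), no floor or roof. The front and back walls (−y and +y sides) run the full x-width; the side walls fit between their inner faces. A door opening 763 mm wide and 1987 mm tall is cut through the front wall from the floor up, its −x edge 1256 mm from the wall's −x end.


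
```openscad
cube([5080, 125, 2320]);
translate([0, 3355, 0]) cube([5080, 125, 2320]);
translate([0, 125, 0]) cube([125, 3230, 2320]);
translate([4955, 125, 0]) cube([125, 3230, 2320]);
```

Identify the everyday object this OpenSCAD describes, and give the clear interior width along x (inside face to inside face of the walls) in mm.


A house (or room) frame. The interior width is 4830 mm.

Four 2320 mm walls enclosing a rectangle with no floor or roof — a room or house frame. Outside width is 5080 mm and wall thickness is 125 mm, so the interior width is 5080 − 2 × 125 = 4830 mm.


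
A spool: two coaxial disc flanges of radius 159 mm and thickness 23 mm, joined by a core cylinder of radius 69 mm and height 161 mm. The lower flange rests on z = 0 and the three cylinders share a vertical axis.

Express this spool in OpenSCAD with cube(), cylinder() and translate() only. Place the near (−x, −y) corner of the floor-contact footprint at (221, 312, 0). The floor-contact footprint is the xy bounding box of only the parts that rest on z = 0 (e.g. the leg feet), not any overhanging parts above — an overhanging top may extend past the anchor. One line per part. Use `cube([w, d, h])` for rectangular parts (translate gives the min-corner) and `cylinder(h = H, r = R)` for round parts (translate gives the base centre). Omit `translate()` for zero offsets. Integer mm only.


translate([380, 471, 0]) cylinder(h = 23, r = 159);
translate([380, 471, 23]) cylinder(h = 161, r = 69);
translate([380, 471, 184]) cylinder(h = 23, r = 159);


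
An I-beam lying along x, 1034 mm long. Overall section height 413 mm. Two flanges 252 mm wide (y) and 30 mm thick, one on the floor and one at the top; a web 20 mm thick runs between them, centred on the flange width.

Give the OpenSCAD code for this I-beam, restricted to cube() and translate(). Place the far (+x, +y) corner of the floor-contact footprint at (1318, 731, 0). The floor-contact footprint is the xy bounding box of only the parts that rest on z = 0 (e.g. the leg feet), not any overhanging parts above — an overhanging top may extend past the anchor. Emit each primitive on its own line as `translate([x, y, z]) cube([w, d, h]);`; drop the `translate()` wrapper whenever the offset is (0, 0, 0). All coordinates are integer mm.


translate([284, 479, 0]) cube([1034, 252, 30]);
translate([284, 595, 30]) cube([1034, 20, 353]);
translate([284, 479, 383]) cube([1034, 252, 30]);


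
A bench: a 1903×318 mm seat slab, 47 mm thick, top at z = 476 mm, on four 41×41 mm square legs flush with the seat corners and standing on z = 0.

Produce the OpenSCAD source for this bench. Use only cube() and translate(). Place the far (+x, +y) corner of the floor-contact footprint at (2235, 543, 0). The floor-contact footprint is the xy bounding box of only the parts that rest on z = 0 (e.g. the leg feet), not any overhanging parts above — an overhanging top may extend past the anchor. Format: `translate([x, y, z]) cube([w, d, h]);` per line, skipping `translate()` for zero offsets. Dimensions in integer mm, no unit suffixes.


translate([332, 225, 429]) cube([1903, 318, 47]);
translate([332, 225, 0]) cube([41, 41, 429]);
translate([332, 502, 0]) cube([41, 41, 429]);
translate([2194, 225, 0]) cube([41, 41, 429]);
translate([2194, 502, 0]) cube([41, 41, 429]);


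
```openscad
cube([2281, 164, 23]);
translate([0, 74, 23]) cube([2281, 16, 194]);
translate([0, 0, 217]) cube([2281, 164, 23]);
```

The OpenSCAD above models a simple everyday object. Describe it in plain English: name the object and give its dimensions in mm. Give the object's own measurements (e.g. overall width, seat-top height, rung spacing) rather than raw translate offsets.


An I-beam lying along x, 2281 mm long. Overall section height 240 mm. Two flanges 164 mm wide (y) and 23 mm thick, one on the floor and one at the top; a web 16 mm thick runs between them, centred on the flange width.


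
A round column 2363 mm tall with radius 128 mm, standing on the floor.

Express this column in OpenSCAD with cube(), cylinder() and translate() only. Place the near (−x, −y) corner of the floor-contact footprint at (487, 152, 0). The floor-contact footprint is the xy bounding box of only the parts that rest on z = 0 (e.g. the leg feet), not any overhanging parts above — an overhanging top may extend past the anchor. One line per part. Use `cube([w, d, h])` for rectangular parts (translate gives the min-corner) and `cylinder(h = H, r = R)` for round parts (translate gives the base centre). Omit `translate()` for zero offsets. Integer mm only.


translate([615, 280, 0]) cylinder(h = 2363, r = 128);


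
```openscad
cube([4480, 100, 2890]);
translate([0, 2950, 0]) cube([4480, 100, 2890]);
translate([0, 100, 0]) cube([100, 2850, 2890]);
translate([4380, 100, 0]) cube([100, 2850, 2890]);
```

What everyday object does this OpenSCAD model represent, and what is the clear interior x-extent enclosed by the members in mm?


A house (or room) frame. The interior width is 4280 mm.

Four 2890 mm walls enclosing a rectangle with no floor or roof — a room or house frame. Outside width is 4480 mm and wall thickness is 100 mm, so the interior width is 4480 − 2 × 100 = 4280 mm.


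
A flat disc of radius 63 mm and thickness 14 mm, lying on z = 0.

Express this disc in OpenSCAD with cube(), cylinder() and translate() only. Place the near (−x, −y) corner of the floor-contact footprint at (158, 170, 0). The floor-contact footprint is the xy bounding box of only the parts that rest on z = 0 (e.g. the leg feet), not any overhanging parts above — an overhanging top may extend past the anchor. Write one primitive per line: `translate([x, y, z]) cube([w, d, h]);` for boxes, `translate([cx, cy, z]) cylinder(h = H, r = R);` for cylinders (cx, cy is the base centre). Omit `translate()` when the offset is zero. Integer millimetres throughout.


translate([221, 233, 0]) cylinder(h = 14, r = 63);


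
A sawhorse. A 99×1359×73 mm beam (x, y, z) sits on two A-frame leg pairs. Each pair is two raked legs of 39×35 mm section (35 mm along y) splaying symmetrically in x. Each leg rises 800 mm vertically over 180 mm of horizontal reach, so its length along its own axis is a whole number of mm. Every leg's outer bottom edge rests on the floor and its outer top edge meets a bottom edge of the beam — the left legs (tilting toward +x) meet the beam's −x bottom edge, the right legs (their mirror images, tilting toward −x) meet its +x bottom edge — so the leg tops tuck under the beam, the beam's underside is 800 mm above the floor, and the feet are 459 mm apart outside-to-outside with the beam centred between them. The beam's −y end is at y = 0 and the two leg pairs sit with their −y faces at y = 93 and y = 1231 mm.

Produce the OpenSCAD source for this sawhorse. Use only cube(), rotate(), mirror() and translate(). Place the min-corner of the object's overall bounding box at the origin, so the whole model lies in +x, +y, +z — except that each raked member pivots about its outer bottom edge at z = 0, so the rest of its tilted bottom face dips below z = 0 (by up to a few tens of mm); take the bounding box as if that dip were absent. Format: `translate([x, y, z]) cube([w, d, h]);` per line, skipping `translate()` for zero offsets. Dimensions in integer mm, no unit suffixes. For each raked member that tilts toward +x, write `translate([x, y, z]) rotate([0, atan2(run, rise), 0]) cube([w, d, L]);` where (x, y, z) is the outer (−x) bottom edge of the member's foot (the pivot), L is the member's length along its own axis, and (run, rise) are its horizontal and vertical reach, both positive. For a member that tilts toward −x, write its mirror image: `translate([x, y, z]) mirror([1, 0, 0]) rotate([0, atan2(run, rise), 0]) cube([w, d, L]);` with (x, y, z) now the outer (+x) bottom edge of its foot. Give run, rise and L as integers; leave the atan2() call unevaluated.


translate([180, 0, 800]) cube([99, 1359, 73]);
translate([0, 93, 0]) rotate([0, atan2(180, 800), 0]) cube([39, 35, 820]);
translate([459, 93, 0]) mirror([1, 0, 0]) rotate([0, atan2(180, 800), 0]) cube([39, 35, 820]);
translate([0, 1231, 0]) rotate([0, atan2(180, 800), 0]) cube([39, 35, 820]);
translate([459, 1231, 0]) mirror([1, 0, 0]) rotate([0, atan2(180, 800), 0]) cube([39, 35, 820]);


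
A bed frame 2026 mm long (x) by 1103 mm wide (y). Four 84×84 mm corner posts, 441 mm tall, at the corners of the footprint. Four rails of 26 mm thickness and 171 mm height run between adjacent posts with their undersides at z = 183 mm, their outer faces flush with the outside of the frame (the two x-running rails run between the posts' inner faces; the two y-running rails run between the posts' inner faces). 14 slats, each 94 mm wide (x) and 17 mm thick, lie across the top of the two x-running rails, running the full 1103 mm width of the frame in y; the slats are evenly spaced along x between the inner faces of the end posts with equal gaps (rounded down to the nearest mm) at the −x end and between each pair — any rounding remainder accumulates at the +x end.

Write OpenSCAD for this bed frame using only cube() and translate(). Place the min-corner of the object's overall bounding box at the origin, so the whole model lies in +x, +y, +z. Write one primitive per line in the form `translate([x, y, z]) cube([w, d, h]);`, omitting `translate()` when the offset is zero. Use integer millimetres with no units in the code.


cube([84, 84, 441]);
translate([0, 1019, 0]) cube([84, 84, 441]);
translate([1942, 0, 0]) cube([84, 84, 441]);
translate([1942, 1019, 0]) cube([84, 84, 441]);
translate([84, 0, 183]) cube([1858, 26, 171]);
translate([84, 1077, 183]) cube([1858, 26, 171]);
translate([0, 84, 183]) cube([26, 935, 171]);
translate([2000, 84, 183]) cube([26, 935, 171]);
translate([120, 0, 354]) cube([94, 1103, 17]);
translate([250, 0, 354]) cube([94, 1103, 17]);
translate([380, 0, 354]) cube([94, 1103, 17]);
translate([510, 0, 354]) cube([94, 1103, 17]);
translate([640, 0, 354]) cube([94, 1103, 17]);
translate([770, 0, 354]) cube([94, 1103, 17]);
translate([900, 0, 354]) cube([94, 1103, 17]);
translate([1030, 0, 354]) cube([94, 1103, 17]);
translate([1160, 0, 354]) cube([94, 1103, 17]);
translate([1290, 0, 354]) cube([94, 1103, 17]);
translate([1420, 0, 354]) cube([94, 1103, 17]);
translate([1550, 0, 354]) cube([94, 1103, 17]);
translate([1680, 0, 354]) cube([94, 1103, 17]);
translate([1810, 0, 354]) cube([94, 1103, 17]);


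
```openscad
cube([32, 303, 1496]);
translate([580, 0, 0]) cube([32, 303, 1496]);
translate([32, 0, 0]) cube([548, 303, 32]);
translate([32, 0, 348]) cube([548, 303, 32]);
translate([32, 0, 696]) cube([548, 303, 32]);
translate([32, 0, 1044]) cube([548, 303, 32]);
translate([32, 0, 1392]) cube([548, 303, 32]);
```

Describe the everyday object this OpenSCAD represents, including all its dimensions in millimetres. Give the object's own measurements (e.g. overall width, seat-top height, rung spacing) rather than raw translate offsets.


An open bookshelf. Two side panels, each 32 mm thick, 303 mm deep and 1496 mm tall, stand 612 mm apart (outside-to-outside). Between them sit 5 shelves, each 32 mm thick and 303 mm deep, spanning the full gap between the sides. The bottom shelf rests on the floor (its underside at z = 0) and the clear gap between one shelf's top and the next shelf's underside is 316 mm.


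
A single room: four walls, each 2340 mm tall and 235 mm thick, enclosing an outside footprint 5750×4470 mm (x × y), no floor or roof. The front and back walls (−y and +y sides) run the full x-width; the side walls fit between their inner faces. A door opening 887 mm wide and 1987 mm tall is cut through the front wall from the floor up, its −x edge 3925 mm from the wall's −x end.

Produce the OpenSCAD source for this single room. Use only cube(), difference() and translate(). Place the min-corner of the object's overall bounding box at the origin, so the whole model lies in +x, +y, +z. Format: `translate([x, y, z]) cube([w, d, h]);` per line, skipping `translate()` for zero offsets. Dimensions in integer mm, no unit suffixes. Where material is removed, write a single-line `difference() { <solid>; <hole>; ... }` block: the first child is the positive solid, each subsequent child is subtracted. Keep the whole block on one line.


difference() { cube([5750, 235, 2340]); translate([3925, 0, 0]) cube([887, 235, 1987]); }
translate([0, 4235, 0]) cube([5750, 235, 2340]);
translate([0, 235, 0]) cube([235, 4000, 2340]);
translate([5515, 235, 0]) cube([235, 4000, 2340]);


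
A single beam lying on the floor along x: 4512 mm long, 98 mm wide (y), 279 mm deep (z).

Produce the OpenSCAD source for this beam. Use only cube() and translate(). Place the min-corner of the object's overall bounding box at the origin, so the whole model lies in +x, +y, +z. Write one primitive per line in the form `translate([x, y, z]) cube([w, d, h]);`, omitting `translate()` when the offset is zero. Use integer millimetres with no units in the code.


cube([4512, 98, 279]);


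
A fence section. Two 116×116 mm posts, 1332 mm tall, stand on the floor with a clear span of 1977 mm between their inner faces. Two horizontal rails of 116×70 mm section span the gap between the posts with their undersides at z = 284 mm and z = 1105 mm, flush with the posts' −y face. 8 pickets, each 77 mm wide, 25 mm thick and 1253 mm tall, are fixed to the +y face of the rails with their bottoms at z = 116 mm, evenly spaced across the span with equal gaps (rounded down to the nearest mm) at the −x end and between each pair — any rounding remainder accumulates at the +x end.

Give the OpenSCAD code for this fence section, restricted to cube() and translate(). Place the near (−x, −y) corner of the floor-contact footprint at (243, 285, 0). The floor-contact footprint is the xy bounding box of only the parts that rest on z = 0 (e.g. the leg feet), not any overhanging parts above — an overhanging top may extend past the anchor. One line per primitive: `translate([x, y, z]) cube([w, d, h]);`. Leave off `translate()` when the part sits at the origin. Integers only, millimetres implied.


translate([243, 285, 0]) cube([116, 116, 1332]);
translate([2336, 285, 0]) cube([116, 116, 1332]);
translate([359, 285, 284]) cube([1977, 116, 70]);
translate([359, 285, 1105]) cube([1977, 116, 70]);
translate([510, 401, 116]) cube([77, 25, 1253]);
translate([738, 401, 116]) cube([77, 25, 1253]);
translate([966, 401, 116]) cube([77, 25, 1253]);
translate([1194, 401, 116]) cube([77, 25, 1253]);
translate([1422, 401, 116]) cube([77, 25, 1253]);
translate([1650, 401, 116]) cube([77, 25, 1253]);
translate([1878, 401, 116]) cube([77, 25, 1253]);
translate([2106, 401, 116]) cube([77, 25, 1253]);


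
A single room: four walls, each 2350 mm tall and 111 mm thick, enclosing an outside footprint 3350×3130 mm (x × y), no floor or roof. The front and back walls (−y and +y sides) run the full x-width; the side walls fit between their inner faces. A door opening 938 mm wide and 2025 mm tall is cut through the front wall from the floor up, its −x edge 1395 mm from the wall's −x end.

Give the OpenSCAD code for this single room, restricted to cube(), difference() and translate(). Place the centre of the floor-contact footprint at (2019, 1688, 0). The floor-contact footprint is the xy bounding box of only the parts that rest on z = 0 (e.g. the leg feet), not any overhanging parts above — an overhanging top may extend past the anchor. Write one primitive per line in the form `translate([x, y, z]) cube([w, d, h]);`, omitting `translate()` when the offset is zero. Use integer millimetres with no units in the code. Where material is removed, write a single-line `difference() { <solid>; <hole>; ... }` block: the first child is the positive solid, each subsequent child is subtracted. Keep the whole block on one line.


difference() { translate([344, 123, 0]) cube([3350, 111, 2350]); translate([1739, 123, 0]) cube([938, 111, 2025]); }
translate([344, 3142, 0]) cube([3350, 111, 2350]);
translate([344, 234, 0]) cube([111, 2908, 2350]);
translate([3583, 234, 0]) cube([111, 2908, 2350]);


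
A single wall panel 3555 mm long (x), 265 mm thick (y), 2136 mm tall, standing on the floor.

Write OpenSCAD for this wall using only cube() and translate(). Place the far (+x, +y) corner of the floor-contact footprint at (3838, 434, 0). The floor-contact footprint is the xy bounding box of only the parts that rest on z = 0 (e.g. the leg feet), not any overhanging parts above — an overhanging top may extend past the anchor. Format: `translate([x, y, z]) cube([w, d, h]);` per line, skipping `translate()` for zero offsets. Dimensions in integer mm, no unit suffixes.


translate([283, 169, 0]) cube([3555, 265, 2136]);


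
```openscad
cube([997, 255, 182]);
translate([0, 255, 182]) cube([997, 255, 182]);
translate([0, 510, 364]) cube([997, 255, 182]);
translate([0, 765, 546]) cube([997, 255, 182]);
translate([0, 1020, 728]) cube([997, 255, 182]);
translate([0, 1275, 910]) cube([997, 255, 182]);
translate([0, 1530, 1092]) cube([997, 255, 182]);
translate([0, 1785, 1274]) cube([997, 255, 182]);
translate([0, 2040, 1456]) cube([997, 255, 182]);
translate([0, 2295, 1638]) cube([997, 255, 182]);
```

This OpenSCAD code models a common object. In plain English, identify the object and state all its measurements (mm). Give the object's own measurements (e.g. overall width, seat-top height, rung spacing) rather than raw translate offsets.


A straight staircase of 10 solid steps. Each step is 997 mm wide (x), 255 mm deep (y, the going) and 182 mm tall (the rise). The first step rests on the floor; each subsequent step sits one going further in +y and one rise higher in +z, directly behind and above the previous step with no overlap.


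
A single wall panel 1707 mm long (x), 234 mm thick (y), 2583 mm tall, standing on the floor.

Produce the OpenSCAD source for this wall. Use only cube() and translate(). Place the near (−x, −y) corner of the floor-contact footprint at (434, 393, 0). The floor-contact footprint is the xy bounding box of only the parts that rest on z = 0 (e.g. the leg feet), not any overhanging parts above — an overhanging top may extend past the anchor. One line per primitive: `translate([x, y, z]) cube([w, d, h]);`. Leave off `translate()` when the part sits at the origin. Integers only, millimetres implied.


translate([434, 393, 0]) cube([1707, 234, 2583]);


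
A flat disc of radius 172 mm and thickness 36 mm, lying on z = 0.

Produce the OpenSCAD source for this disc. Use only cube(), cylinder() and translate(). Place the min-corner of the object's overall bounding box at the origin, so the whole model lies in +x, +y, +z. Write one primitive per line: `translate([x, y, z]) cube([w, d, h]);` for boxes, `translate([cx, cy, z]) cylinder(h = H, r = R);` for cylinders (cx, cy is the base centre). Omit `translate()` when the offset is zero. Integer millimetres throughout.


translate([172, 172, 0]) cylinder(h = 36, r = 172);


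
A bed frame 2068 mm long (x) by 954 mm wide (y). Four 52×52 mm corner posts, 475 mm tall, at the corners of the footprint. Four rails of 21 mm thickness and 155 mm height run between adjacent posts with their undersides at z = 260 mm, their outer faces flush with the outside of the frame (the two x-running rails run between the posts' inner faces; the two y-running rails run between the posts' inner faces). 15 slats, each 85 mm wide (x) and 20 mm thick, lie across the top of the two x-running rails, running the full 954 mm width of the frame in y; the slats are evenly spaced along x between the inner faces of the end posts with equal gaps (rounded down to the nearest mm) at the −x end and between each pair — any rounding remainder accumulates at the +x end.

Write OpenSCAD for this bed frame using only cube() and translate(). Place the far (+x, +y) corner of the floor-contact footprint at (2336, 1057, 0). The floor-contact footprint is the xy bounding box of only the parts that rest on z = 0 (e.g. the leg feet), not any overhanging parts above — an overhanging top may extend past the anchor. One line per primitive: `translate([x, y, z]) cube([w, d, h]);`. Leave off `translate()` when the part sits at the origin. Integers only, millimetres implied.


translate([268, 103, 0]) cube([52, 52, 475]);
translate([268, 1005, 0]) cube([52, 52, 475]);
translate([2284, 103, 0]) cube([52, 52, 475]);
translate([2284, 1005, 0]) cube([52, 52, 475]);
translate([320, 103, 260]) cube([1964, 21, 155]);
translate([320, 1036, 260]) cube([1964, 21, 155]);
translate([268, 155, 260]) cube([21, 850, 155]);
translate([2315, 155, 260]) cube([21, 850, 155]);
translate([363, 103, 415]) cube([85, 954, 20]);
translate([491, 103, 415]) cube([85, 954, 20]);
translate([619, 103, 415]) cube([85, 954, 20]);
translate([747, 103, 415]) cube([85, 954, 20]);
translate([875, 103, 415]) cube([85, 954, 20]);
translate([1003, 103, 415]) cube([85, 954, 20]);
translate([1131, 103, 415]) cube([85, 954, 20]);
translate([1259, 103, 415]) cube([85, 954, 20]);
translate([1387, 103, 415]) cube([85, 954, 20]);
translate([1515, 103, 415]) cube([85, 954, 20]);
translate([1643, 103, 415]) cube([85, 954, 20]);
translate([1771, 103, 415]) cube([85, 954, 20]);
translate([1899, 103, 415]) cube([85, 954, 20]);
translate([2027, 103, 415]) cube([85, 954, 20]);
translate([2155, 103, 415]) cube([85, 954, 20]);


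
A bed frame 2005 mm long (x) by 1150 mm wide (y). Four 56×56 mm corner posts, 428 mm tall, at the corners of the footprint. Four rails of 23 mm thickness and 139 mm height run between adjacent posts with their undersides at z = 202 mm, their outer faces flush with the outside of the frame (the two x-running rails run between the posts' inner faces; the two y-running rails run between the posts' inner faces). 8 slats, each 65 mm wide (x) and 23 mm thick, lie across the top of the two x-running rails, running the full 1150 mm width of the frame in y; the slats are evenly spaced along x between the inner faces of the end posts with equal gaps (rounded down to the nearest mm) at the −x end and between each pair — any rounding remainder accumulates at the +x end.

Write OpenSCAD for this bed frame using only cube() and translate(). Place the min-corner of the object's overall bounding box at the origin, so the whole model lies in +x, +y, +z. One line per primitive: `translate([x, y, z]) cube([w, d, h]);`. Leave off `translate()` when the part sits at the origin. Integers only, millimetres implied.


// slat z = rail_z + rail_h = 202 + 139 = 341
// slat gap = ⌊(1893 − 8·65) / 9⌋ = 152
cube([56, 56, 428]);
translate([0, 1094, 0]) cube([56, 56, 428]);
translate([1949, 0, 0]) cube([56, 56, 428]);
translate([1949, 1094, 0]) cube([56, 56, 428]);
translate([56, 0, 202]) cube([1893, 23, 139]);
translate([56, 1127, 202]) cube([1893, 23, 139]);
translate([0, 56, 202]) cube([23, 1038, 139]);
translate([1982, 56, 202]) cube([23, 1038, 139]);
translate([208, 0, 341]) cube([65, 1150, 23]);
translate([425, 0, 341]) cube([65, 1150, 23]);
translate([642, 0, 341]) cube([65, 1150, 23]);
translate([859, 0, 341]) cube([65, 1150, 23]);
translate([1076, 0, 341]) cube([65, 1150, 23]);
translate([1293, 0, 341]) cube([65, 1150, 23]);
translate([1510, 0, 341]) cube([65, 1150, 23]);
translate([1727, 0, 341]) cube([65, 1150, 23]);
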